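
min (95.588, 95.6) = 95.588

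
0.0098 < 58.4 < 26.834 False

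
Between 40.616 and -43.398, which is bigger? 40.616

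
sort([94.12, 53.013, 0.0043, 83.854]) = [0.0043, 53.013, 83.854, 94.12]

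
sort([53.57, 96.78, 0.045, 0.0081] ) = [0.0081, 0.045, 53.57, 96.78]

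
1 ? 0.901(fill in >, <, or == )>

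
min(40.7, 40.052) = 40.052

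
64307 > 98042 False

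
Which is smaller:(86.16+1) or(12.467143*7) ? (86.16+1)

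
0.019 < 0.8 True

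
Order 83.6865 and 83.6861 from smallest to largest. 83.6861, 83.6865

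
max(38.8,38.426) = 38.8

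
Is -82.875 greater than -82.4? No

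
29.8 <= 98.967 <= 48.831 False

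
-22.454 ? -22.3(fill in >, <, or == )<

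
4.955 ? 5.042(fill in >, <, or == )<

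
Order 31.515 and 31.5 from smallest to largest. 31.5, 31.515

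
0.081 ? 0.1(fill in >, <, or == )<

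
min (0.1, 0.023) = 0.023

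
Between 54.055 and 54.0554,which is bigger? 54.0554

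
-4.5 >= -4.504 True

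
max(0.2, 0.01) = 0.2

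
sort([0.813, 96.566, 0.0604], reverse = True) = [96.566, 0.813, 0.0604]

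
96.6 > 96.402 True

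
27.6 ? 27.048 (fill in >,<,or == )>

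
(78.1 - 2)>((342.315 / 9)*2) True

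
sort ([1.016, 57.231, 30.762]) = [1.016, 30.762, 57.231]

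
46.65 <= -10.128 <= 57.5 False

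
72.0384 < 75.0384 True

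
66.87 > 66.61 True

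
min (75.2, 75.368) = 75.2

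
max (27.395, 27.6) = 27.6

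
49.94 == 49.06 False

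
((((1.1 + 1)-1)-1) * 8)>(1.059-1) True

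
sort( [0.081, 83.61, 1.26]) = [0.081, 1.26, 83.61]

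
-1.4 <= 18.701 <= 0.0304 False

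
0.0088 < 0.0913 True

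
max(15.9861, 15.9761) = 15.9861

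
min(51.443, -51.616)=-51.616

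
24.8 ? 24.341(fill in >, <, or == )>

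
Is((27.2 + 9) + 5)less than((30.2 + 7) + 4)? No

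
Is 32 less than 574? Yes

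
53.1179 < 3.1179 False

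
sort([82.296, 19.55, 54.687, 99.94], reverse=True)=[99.94, 82.296, 54.687, 19.55]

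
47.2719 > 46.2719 True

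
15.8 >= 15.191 True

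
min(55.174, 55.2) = 55.174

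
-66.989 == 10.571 False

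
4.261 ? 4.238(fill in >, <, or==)>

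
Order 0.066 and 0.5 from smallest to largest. 0.066, 0.5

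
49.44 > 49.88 False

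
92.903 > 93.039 False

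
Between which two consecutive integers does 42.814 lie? 42 and 43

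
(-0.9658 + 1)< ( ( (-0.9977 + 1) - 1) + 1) False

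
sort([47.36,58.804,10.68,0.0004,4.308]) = [0.0004,4.308,10.68,47.36,58.804]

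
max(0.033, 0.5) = 0.5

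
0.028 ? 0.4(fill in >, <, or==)<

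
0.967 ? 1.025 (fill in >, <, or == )<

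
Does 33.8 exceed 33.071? Yes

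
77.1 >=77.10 True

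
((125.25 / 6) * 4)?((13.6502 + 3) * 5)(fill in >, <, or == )>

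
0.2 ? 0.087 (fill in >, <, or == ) >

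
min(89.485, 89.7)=89.485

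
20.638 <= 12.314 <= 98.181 False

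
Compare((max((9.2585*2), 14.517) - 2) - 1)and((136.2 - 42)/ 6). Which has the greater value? ((136.2 - 42)/ 6)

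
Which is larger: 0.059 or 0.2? 0.2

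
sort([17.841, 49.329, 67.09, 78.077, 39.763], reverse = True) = [78.077, 67.09, 49.329, 39.763, 17.841]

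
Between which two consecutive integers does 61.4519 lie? 61 and 62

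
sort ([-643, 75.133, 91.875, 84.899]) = [-643, 75.133, 84.899, 91.875]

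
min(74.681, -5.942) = -5.942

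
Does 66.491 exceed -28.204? Yes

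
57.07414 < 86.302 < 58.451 False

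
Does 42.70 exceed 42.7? No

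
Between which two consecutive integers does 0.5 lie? 0 and 1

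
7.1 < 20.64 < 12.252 False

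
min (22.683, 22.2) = 22.2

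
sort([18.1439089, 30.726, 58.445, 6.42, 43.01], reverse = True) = [58.445, 43.01, 30.726, 18.1439089, 6.42]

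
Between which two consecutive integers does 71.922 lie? 71 and 72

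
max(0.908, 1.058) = 1.058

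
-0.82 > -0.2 False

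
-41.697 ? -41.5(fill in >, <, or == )<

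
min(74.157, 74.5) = 74.157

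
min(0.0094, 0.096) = 0.0094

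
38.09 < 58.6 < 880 True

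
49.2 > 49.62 False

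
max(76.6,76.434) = 76.6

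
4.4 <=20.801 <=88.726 True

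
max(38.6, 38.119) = 38.6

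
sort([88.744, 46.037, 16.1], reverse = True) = [88.744, 46.037, 16.1]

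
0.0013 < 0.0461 True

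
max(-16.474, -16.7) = -16.474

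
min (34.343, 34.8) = 34.343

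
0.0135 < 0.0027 False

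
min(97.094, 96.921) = 96.921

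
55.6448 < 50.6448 False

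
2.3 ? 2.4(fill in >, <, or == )<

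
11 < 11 False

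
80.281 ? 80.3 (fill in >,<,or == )<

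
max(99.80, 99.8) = 99.8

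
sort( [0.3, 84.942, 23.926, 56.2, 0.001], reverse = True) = [84.942, 56.2, 23.926, 0.3, 0.001]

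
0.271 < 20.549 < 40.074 True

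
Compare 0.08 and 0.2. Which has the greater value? 0.2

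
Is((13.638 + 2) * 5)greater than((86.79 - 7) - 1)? No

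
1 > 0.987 True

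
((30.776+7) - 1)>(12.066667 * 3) True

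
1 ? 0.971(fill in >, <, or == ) >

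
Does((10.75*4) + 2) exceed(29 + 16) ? No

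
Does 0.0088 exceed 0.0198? No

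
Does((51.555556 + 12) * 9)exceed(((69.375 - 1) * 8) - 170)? Yes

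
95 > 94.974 True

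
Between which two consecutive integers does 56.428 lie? 56 and 57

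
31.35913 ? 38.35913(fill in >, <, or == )<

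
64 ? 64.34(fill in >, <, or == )<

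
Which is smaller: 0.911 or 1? 0.911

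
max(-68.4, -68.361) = -68.361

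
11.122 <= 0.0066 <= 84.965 False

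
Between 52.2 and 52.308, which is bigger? 52.308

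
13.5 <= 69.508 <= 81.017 True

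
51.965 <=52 True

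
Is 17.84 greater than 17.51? Yes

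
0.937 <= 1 True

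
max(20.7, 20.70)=20.70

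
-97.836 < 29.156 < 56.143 True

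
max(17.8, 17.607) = 17.8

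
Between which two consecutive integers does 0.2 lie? 0 and 1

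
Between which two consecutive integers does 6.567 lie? 6 and 7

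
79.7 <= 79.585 False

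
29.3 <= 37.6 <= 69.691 True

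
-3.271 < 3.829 True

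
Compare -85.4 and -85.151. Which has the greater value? -85.151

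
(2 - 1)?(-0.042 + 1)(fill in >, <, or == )>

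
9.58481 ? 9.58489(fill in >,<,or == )<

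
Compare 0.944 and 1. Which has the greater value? 1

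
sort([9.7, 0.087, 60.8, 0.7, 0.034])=[0.034, 0.087, 0.7, 9.7, 60.8]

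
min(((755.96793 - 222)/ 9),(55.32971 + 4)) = 59.32971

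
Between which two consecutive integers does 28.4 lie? 28 and 29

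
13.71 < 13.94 True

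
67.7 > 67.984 False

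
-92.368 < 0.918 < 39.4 True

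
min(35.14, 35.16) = 35.14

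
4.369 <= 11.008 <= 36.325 True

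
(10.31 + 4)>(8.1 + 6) True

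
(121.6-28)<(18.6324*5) False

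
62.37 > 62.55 False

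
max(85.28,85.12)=85.28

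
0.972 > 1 False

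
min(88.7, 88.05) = 88.05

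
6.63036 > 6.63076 False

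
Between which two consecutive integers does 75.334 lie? 75 and 76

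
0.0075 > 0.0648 False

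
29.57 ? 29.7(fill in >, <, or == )<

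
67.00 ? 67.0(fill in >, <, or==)==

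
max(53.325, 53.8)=53.8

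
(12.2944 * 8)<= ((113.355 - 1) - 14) False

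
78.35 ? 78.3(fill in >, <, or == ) >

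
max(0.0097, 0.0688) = 0.0688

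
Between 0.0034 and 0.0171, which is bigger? 0.0171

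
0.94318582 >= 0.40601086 True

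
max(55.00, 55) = 55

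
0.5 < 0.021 False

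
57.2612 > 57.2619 False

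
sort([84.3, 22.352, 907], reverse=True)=[907, 84.3, 22.352]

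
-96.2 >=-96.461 True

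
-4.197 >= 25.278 False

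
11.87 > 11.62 True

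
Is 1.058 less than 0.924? No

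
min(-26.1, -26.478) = -26.478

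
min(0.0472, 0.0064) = 0.0064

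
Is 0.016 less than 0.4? Yes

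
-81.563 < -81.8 False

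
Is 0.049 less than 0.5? Yes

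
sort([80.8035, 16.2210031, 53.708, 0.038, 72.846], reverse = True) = [80.8035, 72.846, 53.708, 16.2210031, 0.038]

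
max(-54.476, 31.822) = 31.822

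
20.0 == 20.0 True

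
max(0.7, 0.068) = 0.7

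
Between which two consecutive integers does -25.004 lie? -26 and -25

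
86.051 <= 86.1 True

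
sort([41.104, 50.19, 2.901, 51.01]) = [2.901, 41.104, 50.19, 51.01]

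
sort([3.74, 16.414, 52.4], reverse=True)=[52.4, 16.414, 3.74]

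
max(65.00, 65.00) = 65.00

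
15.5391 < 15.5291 False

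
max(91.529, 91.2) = 91.529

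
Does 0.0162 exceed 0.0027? Yes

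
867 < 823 False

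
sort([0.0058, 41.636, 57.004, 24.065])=[0.0058, 24.065, 41.636, 57.004]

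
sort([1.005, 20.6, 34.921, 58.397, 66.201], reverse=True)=[66.201, 58.397, 34.921, 20.6, 1.005]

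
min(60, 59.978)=59.978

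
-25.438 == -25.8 False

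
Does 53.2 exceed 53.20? No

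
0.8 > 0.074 True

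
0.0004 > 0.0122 False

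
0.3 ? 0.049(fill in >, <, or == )>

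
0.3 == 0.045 False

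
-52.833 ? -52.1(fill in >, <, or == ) <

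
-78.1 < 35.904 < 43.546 True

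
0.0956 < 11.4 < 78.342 True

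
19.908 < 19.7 False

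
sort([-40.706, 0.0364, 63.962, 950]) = [-40.706, 0.0364, 63.962, 950]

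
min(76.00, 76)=76.00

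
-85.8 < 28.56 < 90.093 True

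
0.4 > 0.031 True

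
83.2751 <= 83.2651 False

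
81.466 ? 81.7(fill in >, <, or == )<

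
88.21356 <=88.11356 False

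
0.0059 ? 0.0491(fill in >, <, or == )<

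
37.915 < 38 True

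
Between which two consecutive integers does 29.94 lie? 29 and 30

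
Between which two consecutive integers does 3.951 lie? 3 and 4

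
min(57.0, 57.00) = 57.0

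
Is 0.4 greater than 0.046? Yes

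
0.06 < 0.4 True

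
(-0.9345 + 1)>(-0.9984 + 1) True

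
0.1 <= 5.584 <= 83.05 True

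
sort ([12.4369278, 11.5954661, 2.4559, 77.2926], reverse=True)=[77.2926, 12.4369278, 11.5954661, 2.4559]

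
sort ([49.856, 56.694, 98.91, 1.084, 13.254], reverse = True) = [98.91, 56.694, 49.856, 13.254, 1.084]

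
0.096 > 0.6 False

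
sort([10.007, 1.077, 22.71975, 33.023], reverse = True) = [33.023, 22.71975, 10.007, 1.077]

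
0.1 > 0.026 True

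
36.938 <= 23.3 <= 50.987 False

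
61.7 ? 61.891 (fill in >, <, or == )<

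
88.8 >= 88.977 False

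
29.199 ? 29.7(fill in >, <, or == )<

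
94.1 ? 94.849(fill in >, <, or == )<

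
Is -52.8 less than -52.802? No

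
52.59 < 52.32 False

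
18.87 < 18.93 True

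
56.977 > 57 False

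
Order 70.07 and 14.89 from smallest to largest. 14.89,70.07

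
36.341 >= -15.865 True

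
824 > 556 True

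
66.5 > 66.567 False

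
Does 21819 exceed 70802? No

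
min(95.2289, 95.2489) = 95.2289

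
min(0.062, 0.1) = 0.062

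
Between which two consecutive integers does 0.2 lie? 0 and 1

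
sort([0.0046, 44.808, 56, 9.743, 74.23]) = [0.0046, 9.743, 44.808, 56, 74.23]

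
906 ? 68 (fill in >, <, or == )>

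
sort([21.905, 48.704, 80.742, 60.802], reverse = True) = [80.742, 60.802, 48.704, 21.905]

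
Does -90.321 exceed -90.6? Yes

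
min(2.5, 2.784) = 2.5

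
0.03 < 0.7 True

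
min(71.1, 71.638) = 71.1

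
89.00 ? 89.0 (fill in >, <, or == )==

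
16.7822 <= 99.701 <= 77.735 False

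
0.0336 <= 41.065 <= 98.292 True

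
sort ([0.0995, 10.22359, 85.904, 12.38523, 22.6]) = [0.0995, 10.22359, 12.38523, 22.6, 85.904]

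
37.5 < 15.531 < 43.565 False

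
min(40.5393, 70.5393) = 40.5393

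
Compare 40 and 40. They are equal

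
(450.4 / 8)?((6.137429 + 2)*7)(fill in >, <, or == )<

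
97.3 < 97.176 False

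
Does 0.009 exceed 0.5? No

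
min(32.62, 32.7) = 32.62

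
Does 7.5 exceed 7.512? No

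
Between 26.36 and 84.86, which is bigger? 84.86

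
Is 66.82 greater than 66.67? Yes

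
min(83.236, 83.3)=83.236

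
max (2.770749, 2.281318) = 2.770749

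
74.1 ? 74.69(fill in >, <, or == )<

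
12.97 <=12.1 False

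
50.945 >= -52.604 True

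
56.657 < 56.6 False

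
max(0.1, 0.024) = 0.1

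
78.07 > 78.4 False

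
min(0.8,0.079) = 0.079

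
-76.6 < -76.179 True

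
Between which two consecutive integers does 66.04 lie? 66 and 67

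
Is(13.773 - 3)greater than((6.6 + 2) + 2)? Yes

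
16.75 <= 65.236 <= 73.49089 True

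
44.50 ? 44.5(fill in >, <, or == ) ==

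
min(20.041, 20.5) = 20.041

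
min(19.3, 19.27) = 19.27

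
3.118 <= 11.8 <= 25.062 True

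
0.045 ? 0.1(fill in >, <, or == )<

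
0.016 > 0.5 False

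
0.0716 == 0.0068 False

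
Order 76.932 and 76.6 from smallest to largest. 76.6, 76.932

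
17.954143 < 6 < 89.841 False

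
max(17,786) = 786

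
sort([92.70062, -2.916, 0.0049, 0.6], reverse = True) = [92.70062, 0.6, 0.0049, -2.916]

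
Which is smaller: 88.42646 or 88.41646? 88.41646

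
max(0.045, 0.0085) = 0.045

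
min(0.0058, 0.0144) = 0.0058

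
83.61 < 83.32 False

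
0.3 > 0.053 True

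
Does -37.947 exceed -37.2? No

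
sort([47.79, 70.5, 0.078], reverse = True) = [70.5, 47.79, 0.078]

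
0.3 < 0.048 False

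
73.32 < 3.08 False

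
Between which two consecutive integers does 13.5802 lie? 13 and 14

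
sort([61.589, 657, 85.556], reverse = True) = [657, 85.556, 61.589]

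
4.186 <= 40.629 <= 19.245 False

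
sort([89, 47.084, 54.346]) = [47.084, 54.346, 89]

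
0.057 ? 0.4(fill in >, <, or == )<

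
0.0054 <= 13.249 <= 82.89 True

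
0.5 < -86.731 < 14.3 False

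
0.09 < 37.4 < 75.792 True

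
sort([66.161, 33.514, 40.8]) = [33.514, 40.8, 66.161]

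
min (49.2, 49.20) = 49.2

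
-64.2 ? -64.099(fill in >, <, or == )<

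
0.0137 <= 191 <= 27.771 False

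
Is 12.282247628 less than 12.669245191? Yes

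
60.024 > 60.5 False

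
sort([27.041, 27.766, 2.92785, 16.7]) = [2.92785, 16.7, 27.041, 27.766]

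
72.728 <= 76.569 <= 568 True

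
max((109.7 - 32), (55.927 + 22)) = 77.927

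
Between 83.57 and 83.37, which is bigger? 83.57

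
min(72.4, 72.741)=72.4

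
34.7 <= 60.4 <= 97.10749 True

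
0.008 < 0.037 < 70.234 True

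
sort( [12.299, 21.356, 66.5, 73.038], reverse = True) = [73.038, 66.5, 21.356, 12.299]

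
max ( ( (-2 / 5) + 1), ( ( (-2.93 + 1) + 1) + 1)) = 0.6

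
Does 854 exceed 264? Yes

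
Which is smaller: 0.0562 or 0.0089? 0.0089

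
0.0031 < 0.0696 True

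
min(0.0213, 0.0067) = 0.0067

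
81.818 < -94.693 False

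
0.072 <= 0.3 True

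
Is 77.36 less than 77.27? No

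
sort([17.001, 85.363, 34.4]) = [17.001, 34.4, 85.363]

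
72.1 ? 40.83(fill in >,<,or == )>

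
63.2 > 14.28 True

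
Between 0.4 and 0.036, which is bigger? 0.4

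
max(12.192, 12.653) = 12.653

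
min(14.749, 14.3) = 14.3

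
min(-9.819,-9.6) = -9.819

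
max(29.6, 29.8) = 29.8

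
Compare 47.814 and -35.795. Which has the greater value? 47.814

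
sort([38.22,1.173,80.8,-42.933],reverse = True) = [80.8,38.22,1.173,-42.933]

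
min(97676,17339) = 17339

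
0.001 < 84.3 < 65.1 False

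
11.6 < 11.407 False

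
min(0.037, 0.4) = 0.037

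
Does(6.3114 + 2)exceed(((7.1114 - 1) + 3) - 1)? Yes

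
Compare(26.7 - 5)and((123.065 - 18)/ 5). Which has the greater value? (26.7 - 5)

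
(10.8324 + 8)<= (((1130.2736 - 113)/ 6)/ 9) True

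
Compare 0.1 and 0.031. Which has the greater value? 0.1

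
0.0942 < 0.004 False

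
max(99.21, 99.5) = 99.5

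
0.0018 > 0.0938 False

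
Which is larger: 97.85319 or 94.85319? 97.85319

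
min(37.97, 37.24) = 37.24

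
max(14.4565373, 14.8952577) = 14.8952577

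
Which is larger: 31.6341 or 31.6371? 31.6371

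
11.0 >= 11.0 True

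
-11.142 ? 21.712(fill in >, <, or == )<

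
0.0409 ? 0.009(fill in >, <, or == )>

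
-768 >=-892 True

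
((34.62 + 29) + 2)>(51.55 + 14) True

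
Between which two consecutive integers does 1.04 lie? 1 and 2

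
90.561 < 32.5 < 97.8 False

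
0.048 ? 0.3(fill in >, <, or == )<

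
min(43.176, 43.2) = 43.176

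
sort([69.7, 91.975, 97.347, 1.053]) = [1.053, 69.7, 91.975, 97.347]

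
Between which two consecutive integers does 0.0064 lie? 0 and 1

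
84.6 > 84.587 True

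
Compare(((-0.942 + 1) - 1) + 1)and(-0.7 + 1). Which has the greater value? (-0.7 + 1)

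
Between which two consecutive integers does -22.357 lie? -23 and -22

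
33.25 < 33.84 True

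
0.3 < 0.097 False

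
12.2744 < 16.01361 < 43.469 True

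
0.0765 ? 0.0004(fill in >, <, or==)>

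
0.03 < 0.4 True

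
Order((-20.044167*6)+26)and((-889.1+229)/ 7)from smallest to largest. ((-889.1+229)/ 7), ((-20.044167*6)+26)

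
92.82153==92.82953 False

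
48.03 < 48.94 True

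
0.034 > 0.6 False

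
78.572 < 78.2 False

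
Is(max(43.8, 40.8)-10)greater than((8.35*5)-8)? Yes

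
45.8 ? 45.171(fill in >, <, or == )>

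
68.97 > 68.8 True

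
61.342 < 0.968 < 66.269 False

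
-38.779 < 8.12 True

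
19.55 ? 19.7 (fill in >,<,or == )<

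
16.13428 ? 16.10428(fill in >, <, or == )>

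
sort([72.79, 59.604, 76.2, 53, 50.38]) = [50.38, 53, 59.604, 72.79, 76.2]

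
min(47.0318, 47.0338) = 47.0318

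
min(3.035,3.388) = 3.035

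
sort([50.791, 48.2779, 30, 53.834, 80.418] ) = [30, 48.2779, 50.791, 53.834, 80.418]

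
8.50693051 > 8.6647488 False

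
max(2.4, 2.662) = 2.662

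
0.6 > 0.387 True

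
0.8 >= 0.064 True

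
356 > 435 False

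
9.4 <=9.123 False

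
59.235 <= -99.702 False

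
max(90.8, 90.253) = 90.8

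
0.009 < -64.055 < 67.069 False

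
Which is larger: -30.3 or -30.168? -30.168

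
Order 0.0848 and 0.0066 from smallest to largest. 0.0066, 0.0848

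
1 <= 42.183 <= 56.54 True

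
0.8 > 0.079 True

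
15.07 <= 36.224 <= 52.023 True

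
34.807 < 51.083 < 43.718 False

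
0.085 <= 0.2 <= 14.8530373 True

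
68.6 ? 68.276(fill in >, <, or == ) >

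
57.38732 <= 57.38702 False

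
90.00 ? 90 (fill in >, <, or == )==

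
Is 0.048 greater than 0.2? No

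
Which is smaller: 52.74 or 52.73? 52.73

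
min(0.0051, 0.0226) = 0.0051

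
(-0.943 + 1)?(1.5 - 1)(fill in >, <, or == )<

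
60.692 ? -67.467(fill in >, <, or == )>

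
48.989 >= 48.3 True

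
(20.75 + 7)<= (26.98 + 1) True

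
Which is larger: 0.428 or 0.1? 0.428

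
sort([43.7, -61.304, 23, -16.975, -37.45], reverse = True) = [43.7, 23, -16.975, -37.45, -61.304]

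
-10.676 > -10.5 False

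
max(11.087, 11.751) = 11.751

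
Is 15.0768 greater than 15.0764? Yes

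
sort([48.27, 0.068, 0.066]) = [0.066, 0.068, 48.27]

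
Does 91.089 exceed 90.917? Yes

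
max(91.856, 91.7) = 91.856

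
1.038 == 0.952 False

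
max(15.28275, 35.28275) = 35.28275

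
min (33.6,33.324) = 33.324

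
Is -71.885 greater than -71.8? No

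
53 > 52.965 True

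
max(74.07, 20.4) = 74.07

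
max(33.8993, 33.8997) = 33.8997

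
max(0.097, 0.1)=0.1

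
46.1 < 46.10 False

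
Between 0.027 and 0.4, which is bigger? 0.4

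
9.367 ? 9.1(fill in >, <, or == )>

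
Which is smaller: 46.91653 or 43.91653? 43.91653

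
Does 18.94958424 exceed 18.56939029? Yes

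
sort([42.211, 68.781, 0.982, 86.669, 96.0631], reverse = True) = [96.0631, 86.669, 68.781, 42.211, 0.982]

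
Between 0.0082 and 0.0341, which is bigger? 0.0341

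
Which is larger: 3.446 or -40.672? 3.446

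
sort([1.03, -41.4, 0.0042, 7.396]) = [-41.4, 0.0042, 1.03, 7.396]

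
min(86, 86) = 86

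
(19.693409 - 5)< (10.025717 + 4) False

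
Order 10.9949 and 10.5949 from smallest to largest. 10.5949, 10.9949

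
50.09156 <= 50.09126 False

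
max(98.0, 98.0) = 98.0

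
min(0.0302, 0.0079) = 0.0079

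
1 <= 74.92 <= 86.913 True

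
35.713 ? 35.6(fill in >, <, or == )>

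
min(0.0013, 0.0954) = 0.0013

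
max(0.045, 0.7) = 0.7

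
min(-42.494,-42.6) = -42.6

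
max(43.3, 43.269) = 43.3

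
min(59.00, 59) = 59.00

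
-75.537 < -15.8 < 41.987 True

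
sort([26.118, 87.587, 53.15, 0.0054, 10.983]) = [0.0054, 10.983, 26.118, 53.15, 87.587]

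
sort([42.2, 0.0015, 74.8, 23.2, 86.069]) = [0.0015, 23.2, 42.2, 74.8, 86.069]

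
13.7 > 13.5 True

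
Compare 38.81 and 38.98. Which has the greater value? 38.98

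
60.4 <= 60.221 False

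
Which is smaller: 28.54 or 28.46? 28.46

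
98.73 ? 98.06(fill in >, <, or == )>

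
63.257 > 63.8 False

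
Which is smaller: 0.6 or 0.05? 0.05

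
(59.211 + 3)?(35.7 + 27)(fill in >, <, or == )<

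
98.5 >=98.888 False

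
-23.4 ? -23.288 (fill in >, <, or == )<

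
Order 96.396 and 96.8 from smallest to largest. 96.396, 96.8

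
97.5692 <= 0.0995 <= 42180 False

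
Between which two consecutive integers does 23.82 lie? 23 and 24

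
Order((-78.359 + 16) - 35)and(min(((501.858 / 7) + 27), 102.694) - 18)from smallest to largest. ((-78.359 + 16) - 35), (min(((501.858 / 7) + 27), 102.694) - 18)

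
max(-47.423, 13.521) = 13.521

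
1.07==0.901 False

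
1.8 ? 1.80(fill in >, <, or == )==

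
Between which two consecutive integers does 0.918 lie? 0 and 1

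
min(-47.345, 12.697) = -47.345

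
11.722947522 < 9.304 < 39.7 False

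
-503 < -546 False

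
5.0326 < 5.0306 False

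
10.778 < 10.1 False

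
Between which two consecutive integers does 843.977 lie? 843 and 844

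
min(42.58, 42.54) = 42.54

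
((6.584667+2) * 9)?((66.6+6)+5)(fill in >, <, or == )<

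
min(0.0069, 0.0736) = 0.0069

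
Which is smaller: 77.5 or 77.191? 77.191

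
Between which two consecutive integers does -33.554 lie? -34 and -33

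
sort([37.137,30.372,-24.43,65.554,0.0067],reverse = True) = [65.554,37.137,30.372,0.0067,-24.43]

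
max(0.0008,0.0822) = 0.0822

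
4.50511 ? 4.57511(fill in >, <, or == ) <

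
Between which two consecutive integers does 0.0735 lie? 0 and 1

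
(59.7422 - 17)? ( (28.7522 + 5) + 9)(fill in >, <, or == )<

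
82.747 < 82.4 False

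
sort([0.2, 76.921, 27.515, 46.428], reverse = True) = [76.921, 46.428, 27.515, 0.2]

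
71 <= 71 True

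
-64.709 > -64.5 False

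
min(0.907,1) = 0.907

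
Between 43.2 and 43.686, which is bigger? 43.686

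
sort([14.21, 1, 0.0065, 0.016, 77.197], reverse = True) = [77.197, 14.21, 1, 0.016, 0.0065]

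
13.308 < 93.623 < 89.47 False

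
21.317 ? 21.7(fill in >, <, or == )<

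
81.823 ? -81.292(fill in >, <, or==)>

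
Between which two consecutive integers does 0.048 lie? 0 and 1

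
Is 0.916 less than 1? Yes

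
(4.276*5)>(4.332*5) False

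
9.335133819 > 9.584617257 False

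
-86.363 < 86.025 True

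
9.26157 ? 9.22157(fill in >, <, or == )>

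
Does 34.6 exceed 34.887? No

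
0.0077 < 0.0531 True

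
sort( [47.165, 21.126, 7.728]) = [7.728, 21.126, 47.165]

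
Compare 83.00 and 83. They are equal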